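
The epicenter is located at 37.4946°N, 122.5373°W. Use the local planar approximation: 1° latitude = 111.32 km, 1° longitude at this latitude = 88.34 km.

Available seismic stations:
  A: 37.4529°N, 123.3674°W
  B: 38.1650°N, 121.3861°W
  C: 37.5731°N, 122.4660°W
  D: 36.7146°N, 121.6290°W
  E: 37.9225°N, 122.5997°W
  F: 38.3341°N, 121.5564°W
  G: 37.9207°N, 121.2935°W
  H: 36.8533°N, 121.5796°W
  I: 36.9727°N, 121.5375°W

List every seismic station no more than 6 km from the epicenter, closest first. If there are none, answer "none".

none

Distances from 37.4946°N, 122.5373°W:
A: 73.4778 km
B: 126.1418 km
C: 10.7720 km
D: 118.2274 km
E: 47.9517 km
F: 127.4448 km
G: 119.6785 km
H: 110.6985 km
I: 105.7176 km
Threshold 6 km: none within range.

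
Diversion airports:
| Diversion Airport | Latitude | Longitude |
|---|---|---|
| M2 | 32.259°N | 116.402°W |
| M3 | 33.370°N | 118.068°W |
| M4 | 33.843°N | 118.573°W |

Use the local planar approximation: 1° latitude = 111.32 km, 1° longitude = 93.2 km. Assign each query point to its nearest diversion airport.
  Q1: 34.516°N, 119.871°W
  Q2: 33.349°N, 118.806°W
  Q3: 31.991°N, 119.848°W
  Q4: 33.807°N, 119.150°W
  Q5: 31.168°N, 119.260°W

Q1 at 34.516°N, 119.871°W:
  M2: √((-2.257·111.32)² + (3.469·93.2)²) = √(63126.18060 + 104529.87340) = 409.458 km
  M3: √((-1.146·111.32)² + (1.803·93.2)²) = √(16274.79889 + 28237.30717) = 210.979 km
  M4: √((-0.673·111.32)² + (1.298·93.2)²) = √(5612.76067 + 14634.61190) = 142.293 km
  → nearest: M4 (142.293 km)
Q2 at 33.349°N, 118.806°W:
  M2: √((-1.090·111.32)² + (2.404·93.2)²) = √(14723.10439 + 50199.65719) = 254.799 km
  M3: √((0.021·111.32)² + (0.738·93.2)²) = √(5.46493 + 4730.90850) = 68.821 km
  M4: √((0.494·111.32)² + (0.233·93.2)²) = √(3024.12886 + 471.56728) = 59.124 km
  → nearest: M4 (59.124 km)
Q3 at 31.991°N, 119.848°W:
  M2: √((0.268·111.32)² + (3.446·93.2)²) = √(890.05324 + 103148.37036) = 322.550 km
  M3: √((1.379·111.32)² + (1.780·93.2)²) = √(23565.40607 + 27521.48282) = 226.024 km
  M4: √((1.852·111.32)² + (1.275·93.2)²) = √(42503.85879 + 14120.56890) = 237.959 km
  → nearest: M3 (226.024 km)
Q4 at 33.807°N, 119.150°W:
  M2: √((-1.548·111.32)² + (2.748·93.2)²) = √(29695.34040 + 65594.17610) = 308.690 km
  M3: √((-0.437·111.32)² + (1.082·93.2)²) = √(2366.51504 + 10169.18964) = 111.963 km
  M4: √((0.036·111.32)² + (0.577·93.2)²) = √(16.06022 + 2891.90120) = 53.926 km
  → nearest: M4 (53.926 km)
Q5 at 31.168°N, 119.260°W:
  M2: √((1.091·111.32)² + (2.858·93.2)²) = √(14750.13165 + 70950.63286) = 292.747 km
  M3: √((2.202·111.32)² + (1.192·93.2)²) = √(60087.06964 + 12341.96571) = 269.126 km
  M4: √((2.675·111.32)² + (0.687·93.2)²) = √(88673.52396 + 4099.63601) = 304.587 km
  → nearest: M3 (269.126 km)

Q1→M4; Q2→M4; Q3→M3; Q4→M4; Q5→M3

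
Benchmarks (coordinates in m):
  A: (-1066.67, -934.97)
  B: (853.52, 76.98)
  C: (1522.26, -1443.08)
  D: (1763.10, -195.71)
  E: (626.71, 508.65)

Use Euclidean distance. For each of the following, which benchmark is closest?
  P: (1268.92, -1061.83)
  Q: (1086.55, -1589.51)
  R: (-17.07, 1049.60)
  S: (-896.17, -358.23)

P at (1268.92, -1061.83):
  A: 2339.03 m
  B: 1212.21 m
  C: 457.75 m
  D: 997.18 m
  E: 1696.71 m
  → nearest: C (457.75 m)
Q at (1086.55, -1589.51):
  A: 2250.51 m
  B: 1682.70 m
  C: 459.66 m
  D: 1549.32 m
  E: 2147.96 m
  → nearest: C (459.66 m)
R at (-17.07, 1049.60):
  A: 2245.03 m
  B: 1305.34 m
  C: 2929.67 m
  D: 2172.51 m
  E: 840.88 m
  → nearest: E (840.88 m)
S at (-896.17, -358.23):
  A: 601.41 m
  B: 1803.00 m
  C: 2650.60 m
  D: 2664.23 m
  E: 1752.33 m
  → nearest: A (601.41 m)

P→C; Q→C; R→E; S→A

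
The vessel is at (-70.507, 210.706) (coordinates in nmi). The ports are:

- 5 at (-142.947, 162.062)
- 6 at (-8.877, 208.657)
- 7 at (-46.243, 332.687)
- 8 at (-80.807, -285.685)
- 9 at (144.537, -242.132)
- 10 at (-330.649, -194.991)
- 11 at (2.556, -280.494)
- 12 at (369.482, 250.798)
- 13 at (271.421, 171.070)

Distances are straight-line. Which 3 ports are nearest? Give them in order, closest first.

6, 5, 7

Distances from (-70.507, 210.706):
5: √((-72.440)² + (-48.644)²) = √(5247.55360 + 2366.23874) = 87.257 nmi
6: √((61.630)² + (-2.049)²) = √(3798.25690 + 4.19840) = 61.664 nmi
7: √((24.264)² + (121.981)²) = √(588.74170 + 14879.36436) = 124.371 nmi
8: √((-10.300)² + (-496.391)²) = √(106.09000 + 246404.02488) = 496.498 nmi
9: √((215.044)² + (-452.838)²) = √(46243.92194 + 205062.25424) = 501.304 nmi
10: √((-260.142)² + (-405.697)²) = √(67673.86016 + 164590.05581) = 481.938 nmi
11: √((73.063)² + (-491.200)²) = √(5338.20197 + 241277.44000) = 496.604 nmi
12: √((439.989)² + (40.092)²) = √(193590.32012 + 1607.36846) = 441.812 nmi
13: √((341.928)² + (-39.636)²) = √(116914.75718 + 1571.01250) = 344.218 nmi
Sorted: 6 (61.664 nmi) < 5 (87.257 nmi) < 7 (124.371 nmi) < 13 (344.218 nmi) < 12 (441.812 nmi) < …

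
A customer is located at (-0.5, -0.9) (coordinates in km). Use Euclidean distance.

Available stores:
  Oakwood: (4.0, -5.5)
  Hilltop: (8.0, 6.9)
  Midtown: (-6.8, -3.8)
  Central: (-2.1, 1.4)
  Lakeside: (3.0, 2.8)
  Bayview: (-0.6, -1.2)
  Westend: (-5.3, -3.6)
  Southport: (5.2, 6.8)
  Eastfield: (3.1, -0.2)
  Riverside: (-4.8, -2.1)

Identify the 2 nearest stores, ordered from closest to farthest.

Bayview, Central

Distances from (-0.5, -0.9):
Oakwood: √((4.5)² + (-4.6)²) = √(20.250 + 21.160) = 6.4 km
Hilltop: √((8.5)² + (7.8)²) = √(72.250 + 60.840) = 11.5 km
Midtown: √((-6.3)² + (-2.9)²) = √(39.690 + 8.410) = 6.9 km
Central: √((-1.6)² + (2.3)²) = √(2.560 + 5.290) = 2.8 km
Lakeside: √((3.5)² + (3.7)²) = √(12.250 + 13.690) = 5.1 km
Bayview: √((-0.1)² + (-0.3)²) = √(0.010 + 0.090) = 0.3 km
Westend: √((-4.8)² + (-2.7)²) = √(23.040 + 7.290) = 5.5 km
Southport: √((5.7)² + (7.7)²) = √(32.490 + 59.290) = 9.6 km
Eastfield: √((3.6)² + (0.7)²) = √(12.960 + 0.490) = 3.7 km
Riverside: √((-4.3)² + (-1.2)²) = √(18.490 + 1.440) = 4.5 km
Sorted: Bayview (0.3 km) < Central (2.8 km) < Eastfield (3.7 km) < Riverside (4.5 km) < …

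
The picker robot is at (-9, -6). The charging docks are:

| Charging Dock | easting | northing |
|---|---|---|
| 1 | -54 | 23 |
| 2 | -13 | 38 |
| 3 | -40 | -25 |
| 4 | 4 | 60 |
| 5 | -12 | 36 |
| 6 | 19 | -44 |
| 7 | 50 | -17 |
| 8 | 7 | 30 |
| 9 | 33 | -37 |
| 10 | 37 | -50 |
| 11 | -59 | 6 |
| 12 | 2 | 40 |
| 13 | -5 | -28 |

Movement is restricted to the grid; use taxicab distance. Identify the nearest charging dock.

13

Distances from (-9, -6):
1: 74
2: 48
3: 50
4: 79
5: 45
6: 66
7: 70
8: 52
9: 73
10: 90
11: 62
12: 57
13: 26
Minimum: 13 at 26.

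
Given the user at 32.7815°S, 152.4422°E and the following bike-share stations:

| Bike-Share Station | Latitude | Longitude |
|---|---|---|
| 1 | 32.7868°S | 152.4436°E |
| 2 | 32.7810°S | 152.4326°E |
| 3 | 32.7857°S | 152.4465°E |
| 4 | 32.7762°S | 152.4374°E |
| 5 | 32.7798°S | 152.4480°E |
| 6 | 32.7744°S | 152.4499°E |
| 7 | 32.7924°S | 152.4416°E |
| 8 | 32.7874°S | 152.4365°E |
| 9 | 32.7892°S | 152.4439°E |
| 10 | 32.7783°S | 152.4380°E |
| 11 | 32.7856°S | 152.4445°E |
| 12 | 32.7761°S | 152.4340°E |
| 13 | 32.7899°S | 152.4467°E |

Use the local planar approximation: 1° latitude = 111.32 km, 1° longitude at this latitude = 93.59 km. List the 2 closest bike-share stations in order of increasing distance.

Distances from 32.7815°S, 152.4422°E:
1: √((-0.0053·111.32)² + (0.0014·93.59)²) = √(0.348095 + 0.017168) = 0.6044 km
2: √((0.0005·111.32)² + (-0.0096·93.59)²) = √(0.003098 + 0.807238) = 0.9002 km
3: √((-0.0042·111.32)² + (0.0043·93.59)²) = √(0.218597 + 0.161956) = 0.6169 km
4: √((0.0053·111.32)² + (-0.0048·93.59)²) = √(0.348095 + 0.201809) = 0.7416 km
5: √((0.0017·111.32)² + (0.0058·93.59)²) = √(0.035813 + 0.294656) = 0.5749 km
6: √((0.0071·111.32)² + (0.0077·93.59)²) = √(0.624688 + 0.519326) = 1.0696 km
7: √((-0.0109·111.32)² + (-0.0006·93.59)²) = √(1.472310 + 0.003153) = 1.2147 km
8: √((-0.0059·111.32)² + (-0.0057·93.59)²) = √(0.431370 + 0.284583) = 0.8461 km
9: √((-0.0077·111.32)² + (0.0017·93.59)²) = √(0.734730 + 0.025314) = 0.8718 km
10: √((0.0032·111.32)² + (-0.0042·93.59)²) = √(0.126896 + 0.154510) = 0.5305 km
11: √((-0.0041·111.32)² + (0.0023·93.59)²) = √(0.208312 + 0.046336) = 0.5046 km
12: √((0.0054·111.32)² + (-0.0082·93.59)²) = √(0.361355 + 0.588961) = 0.9748 km
13: √((-0.0084·111.32)² + (0.0045·93.59)²) = √(0.874390 + 0.177372) = 1.0256 km
Sorted: 11 (0.5046 km) < 10 (0.5305 km) < 5 (0.5749 km) < 1 (0.6044 km) < …

11, 10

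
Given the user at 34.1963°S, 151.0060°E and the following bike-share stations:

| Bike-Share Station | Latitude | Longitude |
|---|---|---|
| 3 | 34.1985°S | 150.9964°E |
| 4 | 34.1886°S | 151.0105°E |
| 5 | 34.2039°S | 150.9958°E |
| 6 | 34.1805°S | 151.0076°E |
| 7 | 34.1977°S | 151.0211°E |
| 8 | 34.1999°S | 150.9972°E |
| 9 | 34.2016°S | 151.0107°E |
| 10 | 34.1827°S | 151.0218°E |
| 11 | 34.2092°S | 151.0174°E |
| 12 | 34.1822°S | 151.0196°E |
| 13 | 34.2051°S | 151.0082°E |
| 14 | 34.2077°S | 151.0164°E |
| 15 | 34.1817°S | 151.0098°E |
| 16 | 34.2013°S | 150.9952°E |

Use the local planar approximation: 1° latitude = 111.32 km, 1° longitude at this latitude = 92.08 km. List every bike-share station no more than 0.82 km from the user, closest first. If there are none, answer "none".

Distances from 34.1963°S, 151.0060°E:
3: √((-0.0022·111.32)² + (-0.0096·92.08)²) = √(0.059978 + 0.781399) = 0.9173 km
4: √((0.0077·111.32)² + (0.0045·92.08)²) = √(0.734730 + 0.171694) = 0.9521 km
5: √((-0.0076·111.32)² + (-0.0102·92.08)²) = √(0.715770 + 0.882127) = 1.2641 km
6: √((0.0158·111.32)² + (0.0016·92.08)²) = √(3.093574 + 0.021706) = 1.7650 km
7: √((-0.0014·111.32)² + (0.0151·92.08)²) = √(0.024289 + 1.933234) = 1.3991 km
8: √((-0.0036·111.32)² + (-0.0088·92.08)²) = √(0.160602 + 0.656593) = 0.9040 km
9: √((-0.0053·111.32)² + (0.0047·92.08)²) = √(0.348095 + 0.187295) = 0.7317 km
10: √((0.0136·111.32)² + (0.0158·92.08)²) = √(2.292051 + 2.116629) = 2.0997 km
11: √((-0.0129·111.32)² + (0.0114·92.08)²) = √(2.062176 + 1.101895) = 1.7788 km
12: √((0.0141·111.32)² + (0.0136·92.08)²) = √(2.463682 + 1.568225) = 2.0080 km
13: √((-0.0088·111.32)² + (0.0022·92.08)²) = √(0.959648 + 0.041037) = 1.0003 km
14: √((-0.0114·111.32)² + (0.0104·92.08)²) = √(1.610483 + 0.917059) = 1.5898 km
15: √((0.0146·111.32)² + (0.0038·92.08)²) = √(2.641509 + 0.122433) = 1.6625 km
16: √((-0.0050·111.32)² + (-0.0108·92.08)²) = √(0.309804 + 0.988959) = 1.1396 km
Threshold 0.82 km: 9 (0.7317 km) is within range.

9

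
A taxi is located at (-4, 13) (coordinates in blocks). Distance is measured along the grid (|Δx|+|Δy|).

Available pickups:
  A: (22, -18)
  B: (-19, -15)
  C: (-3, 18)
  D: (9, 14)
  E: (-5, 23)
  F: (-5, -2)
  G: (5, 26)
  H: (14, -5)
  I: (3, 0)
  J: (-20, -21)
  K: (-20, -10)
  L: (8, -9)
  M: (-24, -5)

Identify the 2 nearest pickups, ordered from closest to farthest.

Distances from (-4, 13):
A: |26| + |-31| = 26 + 31 = 57 blocks
B: |-15| + |-28| = 15 + 28 = 43 blocks
C: |1| + |5| = 1 + 5 = 6 blocks
D: |13| + |1| = 13 + 1 = 14 blocks
E: |-1| + |10| = 1 + 10 = 11 blocks
F: |-1| + |-15| = 1 + 15 = 16 blocks
G: |9| + |13| = 9 + 13 = 22 blocks
H: |18| + |-18| = 18 + 18 = 36 blocks
I: |7| + |-13| = 7 + 13 = 20 blocks
J: |-16| + |-34| = 16 + 34 = 50 blocks
K: |-16| + |-23| = 16 + 23 = 39 blocks
L: |12| + |-22| = 12 + 22 = 34 blocks
M: |-20| + |-18| = 20 + 18 = 38 blocks
Sorted: C (6 blocks) < E (11 blocks) < D (14 blocks) < F (16 blocks) < …

C, E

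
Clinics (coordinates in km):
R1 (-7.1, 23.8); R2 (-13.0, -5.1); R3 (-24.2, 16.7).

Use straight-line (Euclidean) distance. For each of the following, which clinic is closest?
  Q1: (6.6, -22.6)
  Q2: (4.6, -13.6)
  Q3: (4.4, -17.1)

Q1→R2; Q2→R2; Q3→R2

Q1 at (6.6, -22.6):
  R1: √((-13.7)² + (46.4)²) = √(187.690 + 2152.960) = 48.4 km
  R2: √((-19.6)² + (17.5)²) = √(384.160 + 306.250) = 26.3 km
  R3: √((-30.8)² + (39.3)²) = √(948.640 + 1544.490) = 49.9 km
  → nearest: R2 (26.3 km)
Q2 at (4.6, -13.6):
  R1: √((-11.7)² + (37.4)²) = √(136.890 + 1398.760) = 39.2 km
  R2: √((-17.6)² + (8.5)²) = √(309.760 + 72.250) = 19.5 km
  R3: √((-28.8)² + (30.3)²) = √(829.440 + 918.090) = 41.8 km
  → nearest: R2 (19.5 km)
Q3 at (4.4, -17.1):
  R1: √((-11.5)² + (40.9)²) = √(132.250 + 1672.810) = 42.5 km
  R2: √((-17.4)² + (12.0)²) = √(302.760 + 144.000) = 21.1 km
  R3: √((-28.6)² + (33.8)²) = √(817.960 + 1142.440) = 44.3 km
  → nearest: R2 (21.1 km)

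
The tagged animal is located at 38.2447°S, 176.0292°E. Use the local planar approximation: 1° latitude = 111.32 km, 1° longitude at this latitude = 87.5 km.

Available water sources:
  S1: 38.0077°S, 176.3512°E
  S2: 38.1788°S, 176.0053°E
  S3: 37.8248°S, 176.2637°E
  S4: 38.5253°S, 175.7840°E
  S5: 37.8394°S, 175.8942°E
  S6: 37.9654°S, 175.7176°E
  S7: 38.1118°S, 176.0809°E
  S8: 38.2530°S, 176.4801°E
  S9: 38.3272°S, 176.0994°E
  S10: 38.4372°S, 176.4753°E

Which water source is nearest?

S2

Distances from 38.2447°S, 176.0292°E:
S1: √((0.2370·111.32)² + (0.3220·87.5)²) = √(696.054246 + 793.830625) = 38.5990 km
S2: √((0.0659·111.32)² + (-0.0239·87.5)²) = √(53.816720 + 4.373327) = 7.6282 km
S3: √((0.4199·111.32)² + (0.2345·87.5)²) = √(2184.933103 + 421.019102) = 51.0485 km
S4: √((-0.2806·111.32)² + (-0.2452·87.5)²) = √(975.712185 + 460.317025) = 37.8950 km
S5: √((0.4053·111.32)² + (-0.1350·87.5)²) = √(2035.633563 + 139.535156) = 46.6387 km
S6: √((0.2793·111.32)² + (-0.3116·87.5)²) = √(966.692316 + 743.380225) = 41.3530 km
S7: √((0.1329·111.32)² + (0.0517·87.5)²) = √(218.875100 + 20.464314) = 15.4706 km
S8: √((-0.0083·111.32)² + (0.4509·87.5)²) = √(0.853695 + 1556.598389) = 39.4646 km
S9: √((-0.0825·111.32)² + (0.0702·87.5)²) = √(84.344019 + 37.730306) = 11.0487 km
S10: √((-0.1925·111.32)² + (0.4461·87.5)²) = √(459.206327 + 1523.633639) = 44.5291 km
Minimum: S2 at 7.6282 km.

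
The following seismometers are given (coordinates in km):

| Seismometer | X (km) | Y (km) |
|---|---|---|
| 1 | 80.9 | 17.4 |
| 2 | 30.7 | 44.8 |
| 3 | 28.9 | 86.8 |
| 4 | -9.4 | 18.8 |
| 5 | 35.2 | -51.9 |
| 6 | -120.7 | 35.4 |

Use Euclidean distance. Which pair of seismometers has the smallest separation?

2 and 3

Pairwise distances:
1–2: 57.2 km
1–3: 86.7 km
1–4: 90.3 km
1–5: 83.0 km
1–6: 202.4 km
2–3: 42.0 km
2–4: 47.8 km
2–5: 96.8 km
2–6: 151.7 km
3–4: 78.0 km
3–5: 138.8 km
3–6: 158.2 km
4–5: 83.6 km
4–6: 112.5 km
5–6: 178.7 km
Closest pair: 2–3 at 42.0 km.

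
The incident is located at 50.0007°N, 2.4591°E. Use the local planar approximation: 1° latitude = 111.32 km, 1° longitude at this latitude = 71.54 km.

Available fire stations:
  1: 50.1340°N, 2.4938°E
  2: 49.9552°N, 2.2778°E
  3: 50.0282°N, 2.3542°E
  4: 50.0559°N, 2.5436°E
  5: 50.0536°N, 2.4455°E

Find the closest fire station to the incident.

Distances from 50.0007°N, 2.4591°E:
1: 15.0452 km
2: 13.9241 km
3: 8.1049 km
4: 8.6199 km
5: 5.9687 km
Minimum: 5 at 5.9687 km.

5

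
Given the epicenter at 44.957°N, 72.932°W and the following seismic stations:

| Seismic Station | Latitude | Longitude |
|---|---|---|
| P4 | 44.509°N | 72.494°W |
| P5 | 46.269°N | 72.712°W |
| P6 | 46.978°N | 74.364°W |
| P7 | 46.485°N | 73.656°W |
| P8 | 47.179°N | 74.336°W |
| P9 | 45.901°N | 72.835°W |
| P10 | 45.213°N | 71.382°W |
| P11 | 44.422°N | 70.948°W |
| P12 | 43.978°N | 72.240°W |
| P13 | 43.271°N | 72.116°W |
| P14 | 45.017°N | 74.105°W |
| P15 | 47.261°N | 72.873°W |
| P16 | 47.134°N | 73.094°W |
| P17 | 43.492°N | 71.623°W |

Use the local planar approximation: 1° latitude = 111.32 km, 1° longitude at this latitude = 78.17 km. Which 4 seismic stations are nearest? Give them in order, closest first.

P4, P14, P9, P12

Distances from 44.957°N, 72.932°W:
P4: √((-0.448·111.32)² + (0.438·78.17)²) = √(2487.15255 + 1172.27214) = 60.493 km
P5: √((1.312·111.32)² + (0.220·78.17)²) = √(21331.13997 + 295.75057) = 147.061 km
P6: √((2.021·111.32)² + (-1.432·78.17)²) = √(50614.97450 + 12530.43823) = 251.288 km
P7: √((1.528·111.32)² + (-0.724·78.17)²) = √(28932.97580 + 3203.00308) = 179.265 km
P8: √((2.222·111.32)² + (-1.404·78.17)²) = √(61183.52640 + 12045.21176) = 270.608 km
P9: √((0.944·111.32)² + (0.097·78.17)²) = √(11043.08421 + 57.49415) = 105.359 km
P10: √((0.256·111.32)² + (1.550·78.17)²) = √(812.13144 + 14680.59373) = 124.470 km
P11: √((-0.535·111.32)² + (1.984·78.17)²) = √(3546.94096 + 24052.68477) = 166.131 km
P12: √((-0.979·111.32)² + (0.692·78.17)²) = √(11877.13735 + 2926.12189) = 121.669 km
P13: √((-1.686·111.32)² + (0.816·78.17)²) = √(35225.85442 + 4068.74565) = 198.229 km
P14: √((0.060·111.32)² + (-1.173·78.17)²) = √(44.61171 + 8407.68144) = 91.936 km
P15: √((2.304·111.32)² + (0.059·78.17)²) = √(65782.64699 + 21.27082) = 256.523 km
P16: √((2.177·111.32)² + (-0.162·78.17)²) = √(58730.43985 + 160.36525) = 242.674 km
P17: √((-1.465·111.32)² + (1.309·78.17)²) = √(26596.32582 + 10470.30944) = 192.527 km
Sorted: P4 (60.493 km) < P14 (91.936 km) < P9 (105.359 km) < P12 (121.669 km) < P10 (124.470 km) < P5 (147.061 km) < …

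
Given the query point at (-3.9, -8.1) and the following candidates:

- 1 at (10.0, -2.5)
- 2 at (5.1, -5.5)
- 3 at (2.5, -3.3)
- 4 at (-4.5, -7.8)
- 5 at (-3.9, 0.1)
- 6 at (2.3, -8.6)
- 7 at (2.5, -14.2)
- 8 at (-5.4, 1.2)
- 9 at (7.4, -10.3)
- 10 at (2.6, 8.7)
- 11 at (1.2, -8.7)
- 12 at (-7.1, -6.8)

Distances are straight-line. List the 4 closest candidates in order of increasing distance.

4, 12, 11, 6

Distances from (-3.9, -8.1):
1: 14.99
2: 9.37
3: 8.00
4: 0.67
5: 8.20
6: 6.22
7: 8.84
8: 9.42
9: 11.51
10: 18.01
11: 5.14
12: 3.45
Sorted: 4 (0.67) < 12 (3.45) < 11 (5.14) < 6 (6.22) < 3 (8.00) < 5 (8.20) < …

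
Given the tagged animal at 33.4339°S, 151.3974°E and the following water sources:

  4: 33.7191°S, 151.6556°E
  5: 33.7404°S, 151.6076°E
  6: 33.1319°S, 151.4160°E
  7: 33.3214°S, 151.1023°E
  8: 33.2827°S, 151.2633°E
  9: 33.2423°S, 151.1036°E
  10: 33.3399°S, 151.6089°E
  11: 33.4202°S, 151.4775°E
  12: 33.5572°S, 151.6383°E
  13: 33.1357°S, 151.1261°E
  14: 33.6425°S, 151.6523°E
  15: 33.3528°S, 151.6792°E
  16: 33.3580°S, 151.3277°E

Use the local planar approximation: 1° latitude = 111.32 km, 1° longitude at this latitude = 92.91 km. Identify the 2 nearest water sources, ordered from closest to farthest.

11, 16

Distances from 33.4339°S, 151.3974°E:
4: 39.7926 km
5: 39.3135 km
6: 33.6630 km
7: 30.1425 km
8: 20.9412 km
9: 34.6417 km
10: 22.2629 km
11: 7.5967 km
12: 26.2555 km
13: 41.6811 km
14: 33.1678 km
15: 27.6949 km
16: 10.6454 km
Sorted: 11 (7.5967 km) < 16 (10.6454 km) < 8 (20.9412 km) < 10 (22.2629 km) < …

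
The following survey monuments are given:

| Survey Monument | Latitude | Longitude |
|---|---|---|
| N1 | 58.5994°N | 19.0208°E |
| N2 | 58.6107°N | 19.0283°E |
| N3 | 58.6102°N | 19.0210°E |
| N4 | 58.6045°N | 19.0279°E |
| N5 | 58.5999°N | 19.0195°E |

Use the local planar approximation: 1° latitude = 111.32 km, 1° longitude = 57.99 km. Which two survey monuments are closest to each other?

Pairwise distances:
N1–N2: 1.3310 km
N1–N3: 1.2023 km
N1–N4: 0.7013 km
N1–N5: 0.0937 km
N2–N3: 0.4270 km
N2–N4: 0.6906 km
N2–N5: 1.3061 km
N3–N4: 0.7502 km
N3–N5: 1.1499 km
N4–N5: 0.7068 km
Closest pair: N1–N5 at 0.0937 km.

N1 and N5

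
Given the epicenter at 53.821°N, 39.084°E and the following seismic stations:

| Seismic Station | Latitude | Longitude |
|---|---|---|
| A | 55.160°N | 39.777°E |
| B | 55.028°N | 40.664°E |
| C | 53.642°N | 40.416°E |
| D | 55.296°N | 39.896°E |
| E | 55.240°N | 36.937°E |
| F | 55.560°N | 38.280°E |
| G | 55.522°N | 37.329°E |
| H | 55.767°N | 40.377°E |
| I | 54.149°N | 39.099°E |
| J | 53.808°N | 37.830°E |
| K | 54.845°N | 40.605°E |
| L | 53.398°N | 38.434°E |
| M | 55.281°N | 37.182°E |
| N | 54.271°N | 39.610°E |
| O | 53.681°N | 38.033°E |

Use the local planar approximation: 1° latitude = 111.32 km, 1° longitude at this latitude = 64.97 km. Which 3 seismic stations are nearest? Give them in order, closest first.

Distances from 53.821°N, 39.084°E:
A: 155.709 km
B: 169.089 km
C: 88.804 km
D: 172.464 km
E: 210.737 km
F: 200.509 km
G: 221.035 km
H: 232.347 km
I: 36.526 km
J: 81.485 km
K: 150.862 km
L: 63.251 km
M: 204.170 km
N: 60.641 km
O: 70.039 km
Sorted: I (36.526 km) < N (60.641 km) < L (63.251 km) < O (70.039 km) < J (81.485 km) < …

I, N, L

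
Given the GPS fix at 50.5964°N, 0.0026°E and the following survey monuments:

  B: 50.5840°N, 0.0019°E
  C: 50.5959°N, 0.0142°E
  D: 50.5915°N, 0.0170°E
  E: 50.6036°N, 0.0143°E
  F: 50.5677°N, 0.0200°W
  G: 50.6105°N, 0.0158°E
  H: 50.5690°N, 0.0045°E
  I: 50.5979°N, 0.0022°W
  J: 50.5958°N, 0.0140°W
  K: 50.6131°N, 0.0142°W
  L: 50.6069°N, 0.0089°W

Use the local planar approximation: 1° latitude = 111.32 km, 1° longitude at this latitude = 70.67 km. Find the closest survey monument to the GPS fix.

Distances from 50.5964°N, 0.0026°E:
B: 1.3813 km
C: 0.8217 km
D: 1.1546 km
E: 1.1516 km
F: 3.5719 km
G: 1.8259 km
H: 3.0531 km
I: 0.3781 km
J: 1.1750 km
K: 2.2058 km
L: 1.4236 km
Minimum: I at 0.3781 km.

I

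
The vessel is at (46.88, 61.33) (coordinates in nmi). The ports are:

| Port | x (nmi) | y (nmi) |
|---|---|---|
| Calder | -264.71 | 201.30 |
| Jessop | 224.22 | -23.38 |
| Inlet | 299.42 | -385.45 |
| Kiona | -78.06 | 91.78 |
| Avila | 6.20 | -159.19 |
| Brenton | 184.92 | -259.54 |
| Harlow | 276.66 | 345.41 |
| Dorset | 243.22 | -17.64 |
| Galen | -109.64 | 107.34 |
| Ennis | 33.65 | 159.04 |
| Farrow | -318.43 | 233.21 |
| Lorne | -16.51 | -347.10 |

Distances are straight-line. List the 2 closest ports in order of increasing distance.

Ennis, Kiona

Distances from (46.88, 61.33):
Calder: √((-311.59)² + (139.97)²) = √(97088.3281 + 19591.6009) = 341.58 nmi
Jessop: √((177.34)² + (-84.71)²) = √(31449.4756 + 7175.7841) = 196.53 nmi
Inlet: √((252.54)² + (-446.78)²) = √(63776.4516 + 199612.3684) = 513.21 nmi
Kiona: √((-124.94)² + (30.45)²) = √(15610.0036 + 927.2025) = 128.60 nmi
Avila: √((-40.68)² + (-220.52)²) = √(1654.8624 + 48629.0704) = 224.24 nmi
Brenton: √((138.04)² + (-320.87)²) = √(19055.0416 + 102957.5569) = 349.30 nmi
Harlow: √((229.78)² + (284.08)²) = √(52798.8484 + 80701.4464) = 365.38 nmi
Dorset: √((196.34)² + (-78.97)²) = √(38549.3956 + 6236.2609) = 211.63 nmi
Galen: √((-156.52)² + (46.01)²) = √(24498.5104 + 2116.9201) = 163.14 nmi
Ennis: √((-13.23)² + (97.71)²) = √(175.0329 + 9547.2441) = 98.60 nmi
Farrow: √((-365.31)² + (171.88)²) = √(133451.3961 + 29542.7344) = 403.73 nmi
Lorne: √((-63.39)² + (-408.43)²) = √(4018.2921 + 166815.0649) = 413.32 nmi
Sorted: Ennis (98.60 nmi) < Kiona (128.60 nmi) < Galen (163.14 nmi) < Jessop (196.53 nmi) < …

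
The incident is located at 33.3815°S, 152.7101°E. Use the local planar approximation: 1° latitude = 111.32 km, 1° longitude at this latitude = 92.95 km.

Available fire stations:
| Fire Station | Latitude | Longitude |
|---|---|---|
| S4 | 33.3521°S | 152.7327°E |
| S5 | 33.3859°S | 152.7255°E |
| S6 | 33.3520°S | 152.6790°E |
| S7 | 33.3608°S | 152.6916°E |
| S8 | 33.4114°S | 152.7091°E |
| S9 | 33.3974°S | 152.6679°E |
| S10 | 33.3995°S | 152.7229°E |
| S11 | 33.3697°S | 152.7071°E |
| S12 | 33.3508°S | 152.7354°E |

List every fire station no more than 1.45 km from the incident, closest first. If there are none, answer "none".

S11

Distances from 33.3815°S, 152.7101°E:
S4: √((0.0294·111.32)² + (0.0226·92.95)²) = √(10.711272 + 4.412814) = 3.8890 km
S5: √((-0.0044·111.32)² + (0.0154·92.95)²) = √(0.239912 + 2.048992) = 1.5129 km
S6: √((0.0295·111.32)² + (-0.0311·92.95)²) = √(10.784262 + 8.356407) = 4.3750 km
S7: √((0.0207·111.32)² + (-0.0185·92.95)²) = √(5.309909 + 2.956938) = 2.8752 km
S8: √((-0.0299·111.32)² + (-0.0010·92.95)²) = √(11.078699 + 0.008640) = 3.3298 km
S9: √((-0.0159·111.32)² + (-0.0422·92.95)²) = √(3.132858 + 15.385928) = 4.3033 km
S10: √((-0.0180·111.32)² + (0.0128·92.95)²) = √(4.015054 + 1.415529) = 2.3304 km
S11: √((0.0118·111.32)² + (-0.0030·92.95)²) = √(1.725482 + 0.077757) = 1.3428 km
S12: √((0.0307·111.32)² + (0.0253·92.95)²) = √(11.679470 + 5.530187) = 4.1485 km
Threshold 1.45 km: S11 (1.3428 km) is within range.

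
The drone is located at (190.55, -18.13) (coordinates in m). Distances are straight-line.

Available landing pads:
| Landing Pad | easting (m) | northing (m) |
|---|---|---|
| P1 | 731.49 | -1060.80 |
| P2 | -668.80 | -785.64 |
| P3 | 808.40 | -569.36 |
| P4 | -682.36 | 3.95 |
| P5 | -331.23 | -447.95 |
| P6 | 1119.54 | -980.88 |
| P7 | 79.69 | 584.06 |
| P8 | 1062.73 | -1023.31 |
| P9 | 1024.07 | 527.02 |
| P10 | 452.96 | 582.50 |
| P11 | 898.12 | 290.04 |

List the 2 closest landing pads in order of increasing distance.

P7, P10

Distances from (190.55, -18.13):
P1: 1174.64 m
P2: 1152.20 m
P3: 828.01 m
P4: 873.19 m
P5: 676.02 m
P6: 1337.88 m
P7: 612.31 m
P8: 1330.82 m
P9: 995.96 m
P10: 655.45 m
P11: 771.77 m
Sorted: P7 (612.31 m) < P10 (655.45 m) < P5 (676.02 m) < P11 (771.77 m) < …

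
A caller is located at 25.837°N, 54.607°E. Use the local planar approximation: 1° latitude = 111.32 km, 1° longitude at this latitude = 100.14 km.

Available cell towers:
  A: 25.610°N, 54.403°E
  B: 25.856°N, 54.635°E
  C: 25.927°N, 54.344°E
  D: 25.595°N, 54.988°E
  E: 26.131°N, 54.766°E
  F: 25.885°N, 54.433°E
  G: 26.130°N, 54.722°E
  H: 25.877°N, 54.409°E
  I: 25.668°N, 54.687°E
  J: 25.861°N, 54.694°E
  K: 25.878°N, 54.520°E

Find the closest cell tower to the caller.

B

Distances from 25.837°N, 54.607°E:
A: √((-0.227·111.32)² + (-0.204·100.14)²) = √(638.55471 + 417.32606) = 32.494 km
B: √((0.019·111.32)² + (0.028·100.14)²) = √(4.47356 + 7.86197) = 3.512 km
C: √((0.090·111.32)² + (-0.263·100.14)²) = √(100.37635 + 693.62809) = 28.178 km
D: √((-0.242·111.32)² + (0.381·100.14)²) = √(725.73343 + 1455.67735) = 46.706 km
E: √((0.294·111.32)² + (0.159·100.14)²) = √(1071.12722 + 253.51836) = 36.396 km
F: √((0.048·111.32)² + (-0.174·100.14)²) = √(28.55150 + 303.60832) = 18.225 km
G: √((0.293·111.32)² + (0.115·100.14)²) = √(1063.85303 + 132.62056) = 34.590 km
H: √((0.040·111.32)² + (-0.198·100.14)²) = √(19.82743 + 393.13848) = 20.322 km
I: √((-0.169·111.32)² + (0.080·100.14)²) = √(353.93198 + 64.17933) = 20.448 km
J: √((0.024·111.32)² + (0.087·100.14)²) = √(7.13787 + 75.90208) = 9.113 km
K: √((0.041·111.32)² + (-0.087·100.14)²) = √(20.83119 + 75.90208) = 9.835 km
Minimum: B at 3.512 km.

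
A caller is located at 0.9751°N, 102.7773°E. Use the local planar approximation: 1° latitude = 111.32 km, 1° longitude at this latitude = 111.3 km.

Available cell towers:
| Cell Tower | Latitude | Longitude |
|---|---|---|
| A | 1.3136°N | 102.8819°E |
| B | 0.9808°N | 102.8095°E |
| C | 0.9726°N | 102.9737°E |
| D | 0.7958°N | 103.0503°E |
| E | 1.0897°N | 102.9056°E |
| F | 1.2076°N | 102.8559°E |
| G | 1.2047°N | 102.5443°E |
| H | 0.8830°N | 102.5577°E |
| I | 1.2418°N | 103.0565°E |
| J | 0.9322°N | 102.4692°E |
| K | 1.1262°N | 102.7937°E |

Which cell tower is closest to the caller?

B

Distances from 0.9751°N, 102.7773°E:
A: 39.4393 km
B: 3.6396 km
C: 21.8611 km
D: 36.3542 km
E: 19.1484 km
F: 27.3204 km
G: 36.4113 km
H: 26.5047 km
I: 42.9778 km
J: 34.6225 km
K: 16.9192 km
Minimum: B at 3.6396 km.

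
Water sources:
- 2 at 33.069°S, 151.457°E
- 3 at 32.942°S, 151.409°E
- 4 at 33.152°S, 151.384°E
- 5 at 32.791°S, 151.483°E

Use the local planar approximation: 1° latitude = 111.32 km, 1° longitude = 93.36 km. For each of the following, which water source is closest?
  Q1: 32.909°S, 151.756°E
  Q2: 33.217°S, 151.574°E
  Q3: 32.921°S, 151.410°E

Q1 at 32.909°S, 151.756°E:
  2: √((-0.160·111.32)² + (-0.299·93.36)²) = √(317.23885 + 779.22713) = 33.113 km
  3: √((-0.033·111.32)² + (-0.347·93.36)²) = √(13.49504 + 1049.49563) = 32.604 km
  4: √((-0.243·111.32)² + (-0.372·93.36)²) = √(731.74362 + 1206.16734) = 44.022 km
  5: √((0.118·111.32)² + (-0.273·93.36)²) = √(172.54819 + 649.60144) = 28.673 km
  → nearest: 5 (28.673 km)
Q2 at 33.217°S, 151.574°E:
  2: √((0.148·111.32)² + (-0.117·93.36)²) = √(271.43749 + 119.31455) = 19.767 km
  3: √((0.275·111.32)² + (-0.165·93.36)²) = √(937.15577 + 237.29554) = 34.270 km
  4: √((0.065·111.32)² + (-0.190·93.36)²) = √(52.35680 + 314.65083) = 19.157 km
  5: √((0.426·111.32)² + (-0.091·93.36)²) = √(2248.87643 + 72.17794) = 48.177 km
  → nearest: 4 (19.157 km)
Q3 at 32.921°S, 151.410°E:
  2: √((-0.148·111.32)² + (0.047·93.36)²) = √(271.43749 + 19.25384) = 17.050 km
  3: √((-0.021·111.32)² + (-0.001·93.36)²) = √(5.46493 + 0.00872) = 2.340 km
  4: √((-0.231·111.32)² + (-0.026·93.36)²) = √(661.25711 + 5.89208) = 25.829 km
  5: √((0.130·111.32)² + (0.073·93.36)²) = √(209.42721 + 46.44804) = 15.996 km
  → nearest: 3 (2.340 km)

Q1→5; Q2→4; Q3→3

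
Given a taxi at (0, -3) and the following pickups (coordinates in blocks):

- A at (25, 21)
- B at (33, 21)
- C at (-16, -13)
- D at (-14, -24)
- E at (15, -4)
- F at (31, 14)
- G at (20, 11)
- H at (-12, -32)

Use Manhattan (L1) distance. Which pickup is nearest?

E

Distances from (0, -3):
A: 49 blocks
B: 57 blocks
C: 26 blocks
D: 35 blocks
E: 16 blocks
F: 48 blocks
G: 34 blocks
H: 41 blocks
Minimum: E at 16 blocks.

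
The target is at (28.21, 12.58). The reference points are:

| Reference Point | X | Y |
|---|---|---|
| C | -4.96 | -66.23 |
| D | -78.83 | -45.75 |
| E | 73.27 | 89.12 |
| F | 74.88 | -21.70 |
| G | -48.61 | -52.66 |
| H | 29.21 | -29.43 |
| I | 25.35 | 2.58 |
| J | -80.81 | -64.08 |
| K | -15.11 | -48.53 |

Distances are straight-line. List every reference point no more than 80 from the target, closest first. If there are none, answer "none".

I, H, F, K

Distances from (28.21, 12.58):
C: 85.51
D: 121.90
E: 88.82
F: 57.91
G: 100.78
H: 42.02
I: 10.40
J: 133.27
K: 74.91
Threshold 80: I (10.40), H (42.02), F (57.91), K (74.91) are within range.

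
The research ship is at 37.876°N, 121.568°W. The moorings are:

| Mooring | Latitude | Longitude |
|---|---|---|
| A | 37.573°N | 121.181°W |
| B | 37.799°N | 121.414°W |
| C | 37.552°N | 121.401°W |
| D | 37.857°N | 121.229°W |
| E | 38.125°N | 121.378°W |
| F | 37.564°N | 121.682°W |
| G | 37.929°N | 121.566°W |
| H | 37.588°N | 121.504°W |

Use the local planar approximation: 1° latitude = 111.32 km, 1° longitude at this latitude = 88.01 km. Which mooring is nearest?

G

Distances from 37.876°N, 121.568°W:
A: √((-0.303·111.32)² + (0.387·88.01)²) = √(1137.71020 + 1160.07474) = 47.935 km
B: √((-0.077·111.32)² + (0.154·88.01)²) = √(73.47301 + 183.69845) = 16.037 km
C: √((-0.324·111.32)² + (0.167·88.01)²) = √(1300.87754 + 216.02150) = 38.947 km
D: √((-0.019·111.32)² + (0.339·88.01)²) = √(4.47356 + 890.15050) = 29.910 km
E: √((0.249·111.32)² + (0.190·88.01)²) = √(768.32522 + 279.62194) = 32.372 km
F: √((-0.312·111.32)² + (-0.114·88.01)²) = √(1206.30071 + 100.66390) = 36.152 km
G: √((0.053·111.32)² + (0.002·88.01)²) = √(34.80953 + 0.03098) = 5.903 km
H: √((-0.288·111.32)² + (0.064·88.01)²) = √(1027.85386 + 31.72663) = 32.551 km
Minimum: G at 5.903 km.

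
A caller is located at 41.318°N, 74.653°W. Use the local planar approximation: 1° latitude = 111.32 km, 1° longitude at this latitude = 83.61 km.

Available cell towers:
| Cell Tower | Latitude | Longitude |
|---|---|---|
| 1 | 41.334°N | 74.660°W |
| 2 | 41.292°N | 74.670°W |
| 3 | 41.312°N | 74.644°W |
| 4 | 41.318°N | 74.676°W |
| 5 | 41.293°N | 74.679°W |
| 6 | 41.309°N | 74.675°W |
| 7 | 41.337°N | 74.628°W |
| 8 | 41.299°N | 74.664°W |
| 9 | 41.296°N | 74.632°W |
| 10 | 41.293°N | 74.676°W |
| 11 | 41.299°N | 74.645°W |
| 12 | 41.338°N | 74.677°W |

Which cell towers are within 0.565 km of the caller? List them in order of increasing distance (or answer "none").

none

Distances from 41.318°N, 74.653°W:
1: √((0.016·111.32)² + (-0.007·83.61)²) = √(3.17239 + 0.34254) = 1.875 km
2: √((-0.026·111.32)² + (-0.017·83.61)²) = √(8.37709 + 2.02029) = 3.224 km
3: √((-0.006·111.32)² + (0.009·83.61)²) = √(0.44612 + 0.56624) = 1.006 km
4: √((0.000·111.32)² + (-0.023·83.61)²) = √(0.00000 + 3.69804) = 1.923 km
5: √((-0.025·111.32)² + (-0.026·83.61)²) = √(7.74509 + 4.72567) = 3.531 km
6: √((-0.009·111.32)² + (-0.022·83.61)²) = √(1.00376 + 3.38347) = 2.095 km
7: √((0.019·111.32)² + (0.025·83.61)²) = √(4.47356 + 4.36915) = 2.974 km
8: √((-0.019·111.32)² + (-0.011·83.61)²) = √(4.47356 + 0.84587) = 2.306 km
9: √((-0.022·111.32)² + (0.021·83.61)²) = √(5.99780 + 3.08287) = 3.013 km
10: √((-0.025·111.32)² + (-0.023·83.61)²) = √(7.74509 + 3.69804) = 3.383 km
11: √((-0.019·111.32)² + (0.008·83.61)²) = √(4.47356 + 0.44740) = 2.218 km
12: √((0.020·111.32)² + (-0.024·83.61)²) = √(4.95686 + 4.02660) = 2.997 km
Threshold 0.565 km: none within range.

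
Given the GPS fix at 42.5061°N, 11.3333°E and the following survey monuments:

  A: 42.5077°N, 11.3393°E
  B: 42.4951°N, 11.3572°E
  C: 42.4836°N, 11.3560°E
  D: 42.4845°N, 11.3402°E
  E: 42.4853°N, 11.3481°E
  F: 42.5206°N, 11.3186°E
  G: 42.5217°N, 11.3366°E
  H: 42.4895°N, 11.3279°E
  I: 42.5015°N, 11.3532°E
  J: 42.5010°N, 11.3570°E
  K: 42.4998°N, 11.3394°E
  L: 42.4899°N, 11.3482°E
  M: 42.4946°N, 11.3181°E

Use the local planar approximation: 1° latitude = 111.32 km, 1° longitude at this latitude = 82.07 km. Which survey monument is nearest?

A

Distances from 42.5061°N, 11.3333°E:
A: √((0.0016·111.32)² + (0.0060·82.07)²) = √(0.031724 + 0.242477) = 0.5236 km
B: √((-0.0110·111.32)² + (0.0239·82.07)²) = √(1.499449 + 3.847376) = 2.3123 km
C: √((-0.0225·111.32)² + (0.0227·82.07)²) = √(6.273522 + 3.470728) = 3.1216 km
D: √((-0.0216·111.32)² + (0.0069·82.07)²) = √(5.781678 + 0.320676) = 2.4703 km
E: √((-0.0208·111.32)² + (0.0148·82.07)²) = √(5.361336 + 1.475341) = 2.6147 km
F: √((0.0145·111.32)² + (-0.0147·82.07)²) = √(2.605448 + 1.455471) = 2.0152 km
G: √((0.0156·111.32)² + (0.0033·82.07)²) = √(3.015752 + 0.073349) = 1.7576 km
H: √((-0.0166·111.32)² + (-0.0054·82.07)²) = √(3.414779 + 0.196407) = 1.9003 km
I: √((-0.0046·111.32)² + (0.0199·82.07)²) = √(0.262218 + 2.667319) = 1.7116 km
J: √((-0.0051·111.32)² + (0.0237·82.07)²) = √(0.322320 + 3.783255) = 2.0262 km
K: √((-0.0063·111.32)² + (0.0061·82.07)²) = √(0.491844 + 0.250627) = 0.8617 km
L: √((-0.0162·111.32)² + (0.0149·82.07)²) = √(3.252194 + 1.495345) = 2.1789 km
M: √((-0.0115·111.32)² + (-0.0152·82.07)²) = √(1.638861 + 1.556166) = 1.7875 km
Minimum: A at 0.5236 km.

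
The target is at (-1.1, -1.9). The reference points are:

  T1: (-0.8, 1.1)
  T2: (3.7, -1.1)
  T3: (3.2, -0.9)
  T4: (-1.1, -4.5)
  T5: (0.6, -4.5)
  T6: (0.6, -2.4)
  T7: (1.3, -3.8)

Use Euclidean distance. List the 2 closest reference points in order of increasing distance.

Distances from (-1.1, -1.9):
T1: √((0.3)² + (3.0)²) = √(0.0900 + 9.0000) = 3.01
T2: √((4.8)² + (0.8)²) = √(23.0400 + 0.6400) = 4.87
T3: √((4.3)² + (1.0)²) = √(18.4900 + 1.0000) = 4.41
T4: √((0.0)² + (-2.6)²) = √(0.0000 + 6.7600) = 2.60
T5: √((1.7)² + (-2.6)²) = √(2.8900 + 6.7600) = 3.11
T6: √((1.7)² + (-0.5)²) = √(2.8900 + 0.2500) = 1.77
T7: √((2.4)² + (-1.9)²) = √(5.7600 + 3.6100) = 3.06
Sorted: T6 (1.77) < T4 (2.60) < T1 (3.01) < T7 (3.06) < …

T6, T4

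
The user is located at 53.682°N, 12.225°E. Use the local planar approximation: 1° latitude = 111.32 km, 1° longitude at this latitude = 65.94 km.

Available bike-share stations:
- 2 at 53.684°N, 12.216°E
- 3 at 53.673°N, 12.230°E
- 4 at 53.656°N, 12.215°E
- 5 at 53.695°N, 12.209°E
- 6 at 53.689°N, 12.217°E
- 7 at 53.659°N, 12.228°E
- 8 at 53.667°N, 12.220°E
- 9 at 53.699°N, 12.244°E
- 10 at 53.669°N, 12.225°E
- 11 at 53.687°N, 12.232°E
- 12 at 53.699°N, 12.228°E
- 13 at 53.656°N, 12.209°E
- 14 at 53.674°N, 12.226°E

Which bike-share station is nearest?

2

Distances from 53.682°N, 12.225°E:
2: √((0.002·111.32)² + (-0.009·65.94)²) = √(0.04957 + 0.35219) = 0.634 km
3: √((-0.009·111.32)² + (0.005·65.94)²) = √(1.00376 + 0.10870) = 1.055 km
4: √((-0.026·111.32)² + (-0.010·65.94)²) = √(8.37709 + 0.43481) = 2.968 km
5: √((0.013·111.32)² + (-0.016·65.94)²) = √(2.09427 + 1.11311) = 1.791 km
6: √((0.007·111.32)² + (-0.008·65.94)²) = √(0.60721 + 0.27828) = 0.941 km
7: √((-0.023·111.32)² + (0.003·65.94)²) = √(6.55544 + 0.03913) = 2.568 km
8: √((-0.015·111.32)² + (-0.005·65.94)²) = √(2.78823 + 0.10870) = 1.702 km
9: √((0.017·111.32)² + (0.019·65.94)²) = √(3.58133 + 1.56966) = 2.270 km
10: √((-0.013·111.32)² + (0.000·65.94)²) = √(2.09427 + 0.00000) = 1.447 km
11: √((0.005·111.32)² + (0.007·65.94)²) = √(0.30980 + 0.21306) = 0.723 km
12: √((0.017·111.32)² + (0.003·65.94)²) = √(3.58133 + 0.03913) = 1.903 km
13: √((-0.026·111.32)² + (-0.016·65.94)²) = √(8.37709 + 1.11311) = 3.081 km
14: √((-0.008·111.32)² + (0.001·65.94)²) = √(0.79310 + 0.00435) = 0.893 km
Minimum: 2 at 0.634 km.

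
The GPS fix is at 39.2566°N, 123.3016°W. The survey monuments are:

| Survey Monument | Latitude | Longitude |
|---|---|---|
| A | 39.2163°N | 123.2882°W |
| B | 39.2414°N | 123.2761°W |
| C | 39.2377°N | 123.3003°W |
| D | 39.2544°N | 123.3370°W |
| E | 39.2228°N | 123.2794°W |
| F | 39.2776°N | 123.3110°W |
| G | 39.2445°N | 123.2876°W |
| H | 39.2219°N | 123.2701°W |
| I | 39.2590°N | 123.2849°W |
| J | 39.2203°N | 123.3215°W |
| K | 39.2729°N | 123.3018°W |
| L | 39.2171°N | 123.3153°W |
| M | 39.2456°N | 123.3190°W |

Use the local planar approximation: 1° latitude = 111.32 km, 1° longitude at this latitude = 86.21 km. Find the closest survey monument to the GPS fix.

I

Distances from 39.2566°N, 123.3016°W:
A: √((-0.0403·111.32)² + (0.0134·86.21)²) = √(20.125955 + 1.334519) = 4.6325 km
B: √((-0.0152·111.32)² + (0.0255·86.21)²) = √(2.863081 + 4.832765) = 2.7741 km
C: √((-0.0189·111.32)² + (0.0013·86.21)²) = √(4.426597 + 0.012560) = 2.1069 km
D: √((-0.0022·111.32)² + (-0.0354·86.21)²) = √(0.059978 + 9.313691) = 3.0616 km
E: √((-0.0338·111.32)² + (0.0222·86.21)²) = √(14.157279 + 3.662868) = 4.2214 km
F: √((0.0210·111.32)² + (-0.0094·86.21)²) = √(5.464935 + 0.656706) = 2.4742 km
G: √((-0.0121·111.32)² + (0.0140·86.21)²) = √(1.814334 + 1.456704) = 1.8086 km
H: √((-0.0347·111.32)² + (0.0315·86.21)²) = √(14.921255 + 7.374565) = 4.7218 km
I: √((0.0024·111.32)² + (0.0167·86.21)²) = √(0.071379 + 2.072756) = 1.4643 km
J: √((-0.0363·111.32)² + (-0.0199·86.21)²) = √(16.329002 + 2.943211) = 4.3900 km
K: √((0.0163·111.32)² + (-0.0002·86.21)²) = √(3.292468 + 0.000297) = 1.8146 km
L: √((-0.0395·111.32)² + (-0.0137·86.21)²) = √(19.334840 + 1.394943) = 4.5530 km
M: √((-0.0110·111.32)² + (-0.0174·86.21)²) = √(1.499449 + 2.250162) = 1.9364 km
Minimum: I at 1.4643 km.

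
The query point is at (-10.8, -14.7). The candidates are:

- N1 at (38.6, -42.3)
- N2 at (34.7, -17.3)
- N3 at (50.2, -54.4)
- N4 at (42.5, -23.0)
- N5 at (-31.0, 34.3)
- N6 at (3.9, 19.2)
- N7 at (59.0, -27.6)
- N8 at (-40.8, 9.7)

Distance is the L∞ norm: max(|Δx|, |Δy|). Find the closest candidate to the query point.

N8

Distances from (-10.8, -14.7):
N1: 49.4
N2: 45.5
N3: 61.0
N4: 53.3
N5: 49.0
N6: 33.9
N7: 69.8
N8: 30.0
Minimum: N8 at 30.0.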